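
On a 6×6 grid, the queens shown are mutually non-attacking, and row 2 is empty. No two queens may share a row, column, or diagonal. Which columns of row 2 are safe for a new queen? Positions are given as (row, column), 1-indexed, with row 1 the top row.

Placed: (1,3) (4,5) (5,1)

columns 6

(1,3) attacks row 2 at column 3 and diagonals 2, 4.
(4,5) attacks row 2 at column 5 and diagonals 3.
(5,1) attacks row 2 at column 1 and diagonals 4.
Attacked columns: {1, 2, 3, 4, 5}. Safe: {6}.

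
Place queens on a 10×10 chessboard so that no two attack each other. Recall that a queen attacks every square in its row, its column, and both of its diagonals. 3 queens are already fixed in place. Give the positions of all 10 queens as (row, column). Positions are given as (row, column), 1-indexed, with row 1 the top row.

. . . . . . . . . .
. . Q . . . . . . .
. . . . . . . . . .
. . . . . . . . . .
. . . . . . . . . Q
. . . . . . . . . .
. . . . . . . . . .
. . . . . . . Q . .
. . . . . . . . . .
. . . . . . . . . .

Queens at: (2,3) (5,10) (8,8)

Row 1: attacked by (2,3)→{2,3,4}; (5,10)→{6,10}; (8,8)→{1,8}. Safe: 5, 7, 9. Place at column 9.
Row 3: attacked by (1,9)→{7,9}; (2,3)→{2,3,4}; (5,10)→{8,10}; (8,8)→{3,8}. Safe: 1, 5, 6. Place at column 6.
Row 4: attacked by (1,9)→{6,9}; (2,3)→{1,3,5}; (3,6)→{5,6,7}; (5,10)→{9,10}; (8,8)→{4,8}. Safe: 2. Place at column 2.
Row 6: attacked by (1,9)→{4,9}; (2,3)→{3,7}; (3,6)→{3,6,9}; (4,2)→{2,4}; (5,10)→{9,10}; (8,8)→{6,8,10}. Safe: 1, 5. Place at column 5.
Row 7: attacked by (1,9)→{3,9}; (2,3)→{3,8}; (3,6)→{2,6,10}; (4,2)→{2,5}; (5,10)→{8,10}; (6,5)→{4,5,6}; (8,8)→{7,8,9}. Safe: 1. Place at column 1.
Row 9: attacked by (1,9)→{1,9}; (2,3)→{3,10}; (3,6)→{6}; (4,2)→{2,7}; (5,10)→{6,10}; (6,5)→{2,5,8}; (7,1)→{1,3}; (8,8)→{7,8,9}. Safe: 4. Place at column 4.
Row 10: attacked by (1,9)→{9}; (2,3)→{3}; (3,6)→{6}; (4,2)→{2,8}; (5,10)→{5,10}; (6,5)→{1,5,9}; (7,1)→{1,4}; (8,8)→{6,8,10}; (9,4)→{3,4,5}. Safe: 7. Place at column 7.
Columns [9, 3, 6, 2, 10, 5, 1, 8, 4, 7], r−c [-8, -1, -3, 2, -5, 1, 6, 0, 5, 3], r+c [10, 5, 9, 6, 15, 11, 8, 16, 13, 17] are all distinct, so no two queens attack.

(1,9) (2,3) (3,6) (4,2) (5,10) (6,5) (7,1) (8,8) (9,4) (10,7)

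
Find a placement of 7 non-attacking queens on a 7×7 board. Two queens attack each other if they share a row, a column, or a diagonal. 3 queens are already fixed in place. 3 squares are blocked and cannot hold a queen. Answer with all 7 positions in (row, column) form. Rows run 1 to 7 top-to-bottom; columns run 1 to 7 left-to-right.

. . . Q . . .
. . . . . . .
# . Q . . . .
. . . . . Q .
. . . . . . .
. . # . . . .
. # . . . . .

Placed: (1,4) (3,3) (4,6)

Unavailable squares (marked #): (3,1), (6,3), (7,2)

(1,4) (2,7) (3,3) (4,6) (5,2) (6,5) (7,1)

Row 2: attacked by (1,4)→{3,4,5}; (3,3)→{2,3,4}; (4,6)→{4,6}. Safe: 1, 7. Place at column 7.
Row 5: attacked by (1,4)→{4}; (2,7)→{4,7}; (3,3)→{1,3,5}; (4,6)→{5,6,7}. Safe: 2. Place at column 2.
Row 6: attacked by (1,4)→{4}; (2,7)→{3,7}; (3,3)→{3,6}; (4,6)→{4,6}; (5,2)→{1,2,3}. Blocked: 3. Safe: 5. Place at column 5.
Row 7: attacked by (1,4)→{4}; (2,7)→{2,7}; (3,3)→{3,7}; (4,6)→{3,6}; (5,2)→{2,4}; (6,5)→{4,5,6}. Blocked: 2. Safe: 1. Place at column 1.
Columns [4, 7, 3, 6, 2, 5, 1], r−c [-3, -5, 0, -2, 3, 1, 6], r+c [5, 9, 6, 10, 7, 11, 8] are all distinct, so no two queens attack.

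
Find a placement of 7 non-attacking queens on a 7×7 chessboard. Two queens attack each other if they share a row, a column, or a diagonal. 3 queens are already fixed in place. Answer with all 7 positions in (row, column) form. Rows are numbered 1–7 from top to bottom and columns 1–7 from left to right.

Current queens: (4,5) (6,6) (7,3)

(1,7) (2,4) (3,1) (4,5) (5,2) (6,6) (7,3)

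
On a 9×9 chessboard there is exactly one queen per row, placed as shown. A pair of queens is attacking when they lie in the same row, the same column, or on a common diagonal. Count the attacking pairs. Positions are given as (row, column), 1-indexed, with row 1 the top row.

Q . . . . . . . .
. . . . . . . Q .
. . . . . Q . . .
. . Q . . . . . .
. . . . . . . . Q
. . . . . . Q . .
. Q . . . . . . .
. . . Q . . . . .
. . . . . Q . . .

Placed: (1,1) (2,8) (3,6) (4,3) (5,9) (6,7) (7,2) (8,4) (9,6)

2

Same column: (3,6)–(9,6) (column 6).
Same diagonal: (3,6)–(7,2) (|3−7| = |6−2| = 4).
Total attacking pairs: 2.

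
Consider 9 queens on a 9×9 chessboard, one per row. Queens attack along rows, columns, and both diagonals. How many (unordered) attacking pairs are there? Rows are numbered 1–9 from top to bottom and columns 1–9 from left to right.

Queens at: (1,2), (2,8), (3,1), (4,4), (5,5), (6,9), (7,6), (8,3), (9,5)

3

Same column: (5,5)–(9,5) (column 5).
Same diagonal: (2,8)–(5,5) (|2−5| = |8−5| = 3); (4,4)–(5,5) (|4−5| = |4−5| = 1).
Total attacking pairs: 3.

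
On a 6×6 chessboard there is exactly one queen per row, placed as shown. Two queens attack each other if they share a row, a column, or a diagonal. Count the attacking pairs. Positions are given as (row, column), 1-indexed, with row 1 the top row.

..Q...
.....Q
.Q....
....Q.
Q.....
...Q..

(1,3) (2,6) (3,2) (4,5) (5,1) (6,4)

All columns are distinct and no two queens satisfy |Δrow| = |Δcol|, so no pair attacks.

0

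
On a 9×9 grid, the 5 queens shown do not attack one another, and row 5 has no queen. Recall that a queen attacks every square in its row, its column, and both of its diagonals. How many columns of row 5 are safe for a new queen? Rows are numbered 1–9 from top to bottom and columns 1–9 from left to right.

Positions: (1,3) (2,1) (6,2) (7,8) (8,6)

1

(1,3) attacks row 5 at column 3 and diagonals 7.
(2,1) attacks row 5 at column 1 and diagonals 4.
(6,2) attacks row 5 at column 2 and diagonals 1, 3.
(7,8) attacks row 5 at column 8 and diagonals 6.
(8,6) attacks row 5 at column 6 and diagonals 3, 9.
Attacked columns: {1, 2, 3, 4, 6, 7, 8, 9}. Safe: {5}.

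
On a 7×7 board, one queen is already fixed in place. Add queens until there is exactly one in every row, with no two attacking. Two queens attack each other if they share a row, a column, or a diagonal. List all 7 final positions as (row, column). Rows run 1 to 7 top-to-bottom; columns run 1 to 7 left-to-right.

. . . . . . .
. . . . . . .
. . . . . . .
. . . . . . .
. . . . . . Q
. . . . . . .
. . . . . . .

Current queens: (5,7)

Row 1: attacked by (5,7)→{3,7}. Safe: 1, 2, 4, 5, 6. Place at column 1.
Row 2: attacked by (1,1)→{1,2}; (5,7)→{4,7}. Safe: 3, 5, 6. Place at column 6.
Row 3: attacked by (1,1)→{1,3}; (2,6)→{5,6,7}; (5,7)→{5,7}. Safe: 2, 4. Place at column 4.
Row 4: attacked by (1,1)→{1,4}; (2,6)→{4,6}; (3,4)→{3,4,5}; (5,7)→{6,7}. Safe: 2. Place at column 2.
Row 6: attacked by (1,1)→{1,6}; (2,6)→{2,6}; (3,4)→{1,4,7}; (4,2)→{2,4}; (5,7)→{6,7}. Safe: 3, 5. Place at column 5.
Row 7: attacked by (1,1)→{1,7}; (2,6)→{1,6}; (3,4)→{4}; (4,2)→{2,5}; (5,7)→{5,7}; (6,5)→{4,5,6}. Safe: 3. Place at column 3.
Columns [1, 6, 4, 2, 7, 5, 3], r−c [0, -4, -1, 2, -2, 1, 4], r+c [2, 8, 7, 6, 12, 11, 10] are all distinct, so no two queens attack.

(1,1) (2,6) (3,4) (4,2) (5,7) (6,5) (7,3)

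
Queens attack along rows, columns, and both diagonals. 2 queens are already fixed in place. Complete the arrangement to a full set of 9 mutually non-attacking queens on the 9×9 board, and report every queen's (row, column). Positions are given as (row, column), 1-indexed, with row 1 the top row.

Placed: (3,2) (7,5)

(1,6) (2,4) (3,2) (4,7) (5,9) (6,3) (7,5) (8,8) (9,1)

Row 1: attacked by (3,2)→{2,4}; (7,5)→{5}. Safe: 1, 3, 6, 7, 8, 9. Place at column 6.
Row 2: attacked by (1,6)→{5,6,7}; (3,2)→{1,2,3}; (7,5)→{5}. Safe: 4, 8, 9. Place at column 4.
Row 4: attacked by (1,6)→{3,6,9}; (2,4)→{2,4,6}; (3,2)→{1,2,3}; (7,5)→{2,5,8}. Safe: 7. Place at column 7.
Row 5: attacked by (1,6)→{2,6}; (2,4)→{1,4,7}; (3,2)→{2,4}; (4,7)→{6,7,8}; (7,5)→{3,5,7}. Safe: 9. Place at column 9.
Row 6: attacked by (1,6)→{1,6}; (2,4)→{4,8}; (3,2)→{2,5}; (4,7)→{5,7,9}; (5,9)→{8,9}; (7,5)→{4,5,6}. Safe: 3. Place at column 3.
Row 8: attacked by (1,6)→{6}; (2,4)→{4}; (3,2)→{2,7}; (4,7)→{3,7}; (5,9)→{6,9}; (6,3)→{1,3,5}; (7,5)→{4,5,6}. Safe: 8. Place at column 8.
Row 9: attacked by (1,6)→{6}; (2,4)→{4}; (3,2)→{2,8}; (4,7)→{2,7}; (5,9)→{5,9}; (6,3)→{3,6}; (7,5)→{3,5,7}; (8,8)→{7,8,9}. Safe: 1. Place at column 1.
Columns [6, 4, 2, 7, 9, 3, 5, 8, 1], r−c [-5, -2, 1, -3, -4, 3, 2, 0, 8], r+c [7, 6, 5, 11, 14, 9, 12, 16, 10] are all distinct, so no two queens attack.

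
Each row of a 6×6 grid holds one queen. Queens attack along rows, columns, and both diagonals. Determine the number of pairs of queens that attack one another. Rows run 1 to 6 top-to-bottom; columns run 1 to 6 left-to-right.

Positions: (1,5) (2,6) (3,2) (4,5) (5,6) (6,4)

4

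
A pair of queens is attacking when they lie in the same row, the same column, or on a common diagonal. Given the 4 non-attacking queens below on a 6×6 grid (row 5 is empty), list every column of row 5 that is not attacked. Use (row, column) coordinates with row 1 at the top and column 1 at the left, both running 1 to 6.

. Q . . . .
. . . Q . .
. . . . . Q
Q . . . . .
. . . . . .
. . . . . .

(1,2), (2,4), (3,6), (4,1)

(1,2) attacks row 5 at column 2 and diagonals 6.
(2,4) attacks row 5 at column 4 and diagonals 1.
(3,6) attacks row 5 at column 6 and diagonals 4.
(4,1) attacks row 5 at column 1 and diagonals 2.
Attacked columns: {1, 2, 4, 6}. Safe: {3, 5}.

columns 3, 5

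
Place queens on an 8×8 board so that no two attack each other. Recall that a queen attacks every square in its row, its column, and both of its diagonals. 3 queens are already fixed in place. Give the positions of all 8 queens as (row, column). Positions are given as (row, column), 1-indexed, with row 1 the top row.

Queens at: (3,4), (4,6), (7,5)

(1,1) (2,7) (3,4) (4,6) (5,8) (6,2) (7,5) (8,3)

Row 1: attacked by (3,4)→{2,4,6}; (4,6)→{3,6}; (7,5)→{5}. Safe: 1, 7, 8. Place at column 1.
Row 2: attacked by (1,1)→{1,2}; (3,4)→{3,4,5}; (4,6)→{4,6,8}; (7,5)→{5}. Safe: 7. Place at column 7.
Row 5: attacked by (1,1)→{1,5}; (2,7)→{4,7}; (3,4)→{2,4,6}; (4,6)→{5,6,7}; (7,5)→{3,5,7}. Safe: 8. Place at column 8.
Row 6: attacked by (1,1)→{1,6}; (2,7)→{3,7}; (3,4)→{1,4,7}; (4,6)→{4,6,8}; (5,8)→{7,8}; (7,5)→{4,5,6}. Safe: 2. Place at column 2.
Row 8: attacked by (1,1)→{1,8}; (2,7)→{1,7}; (3,4)→{4}; (4,6)→{2,6}; (5,8)→{5,8}; (6,2)→{2,4}; (7,5)→{4,5,6}. Safe: 3. Place at column 3.
Columns [1, 7, 4, 6, 8, 2, 5, 3], r−c [0, -5, -1, -2, -3, 4, 2, 5], r+c [2, 9, 7, 10, 13, 8, 12, 11] are all distinct, so no two queens attack.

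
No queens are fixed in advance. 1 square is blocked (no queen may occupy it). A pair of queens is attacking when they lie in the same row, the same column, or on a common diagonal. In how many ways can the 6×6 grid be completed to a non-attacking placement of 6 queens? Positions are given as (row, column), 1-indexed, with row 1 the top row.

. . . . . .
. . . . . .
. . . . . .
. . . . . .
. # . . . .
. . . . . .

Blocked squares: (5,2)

Branch on row 1: col 1 → 0; col 2 → 1; col 3 → 1; col 4 → 1; col 5 → 1; col 6 → 0.
Sum: 0 + 1 + 1 + 1 + 1 + 0 = 4.

4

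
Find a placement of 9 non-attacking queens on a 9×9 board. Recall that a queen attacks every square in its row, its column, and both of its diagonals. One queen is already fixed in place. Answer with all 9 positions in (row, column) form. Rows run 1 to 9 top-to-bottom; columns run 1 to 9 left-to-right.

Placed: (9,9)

(1,4) (2,6) (3,1) (4,5) (5,2) (6,8) (7,3) (8,7) (9,9)

Row 1: attacked by (9,9)→{1,9}. Safe: 2, 3, 4, 5, 6, 7, 8. Place at column 4.
Row 2: attacked by (1,4)→{3,4,5}; (9,9)→{2,9}. Safe: 1, 6, 7, 8. Place at column 6.
Row 3: attacked by (1,4)→{2,4,6}; (2,6)→{5,6,7}; (9,9)→{3,9}. Safe: 1, 8. Place at column 1.
Row 4: attacked by (1,4)→{1,4,7}; (2,6)→{4,6,8}; (3,1)→{1,2}; (9,9)→{4,9}. Safe: 3, 5. Place at column 5.
Row 5: attacked by (1,4)→{4,8}; (2,6)→{3,6,9}; (3,1)→{1,3}; (4,5)→{4,5,6}; (9,9)→{5,9}. Safe: 2, 7. Place at column 2.
Row 6: attacked by (1,4)→{4,9}; (2,6)→{2,6}; (3,1)→{1,4}; (4,5)→{3,5,7}; (5,2)→{1,2,3}; (9,9)→{6,9}. Safe: 8. Place at column 8.
Row 7: attacked by (1,4)→{4}; (2,6)→{1,6}; (3,1)→{1,5}; (4,5)→{2,5,8}; (5,2)→{2,4}; (6,8)→{7,8,9}; (9,9)→{7,9}. Safe: 3. Place at column 3.
Row 8: attacked by (1,4)→{4}; (2,6)→{6}; (3,1)→{1,6}; (4,5)→{1,5,9}; (5,2)→{2,5}; (6,8)→{6,8}; (7,3)→{2,3,4}; (9,9)→{8,9}. Safe: 7. Place at column 7.
Columns [4, 6, 1, 5, 2, 8, 3, 7, 9], r−c [-3, -4, 2, -1, 3, -2, 4, 1, 0], r+c [5, 8, 4, 9, 7, 14, 10, 15, 18] are all distinct, so no two queens attack.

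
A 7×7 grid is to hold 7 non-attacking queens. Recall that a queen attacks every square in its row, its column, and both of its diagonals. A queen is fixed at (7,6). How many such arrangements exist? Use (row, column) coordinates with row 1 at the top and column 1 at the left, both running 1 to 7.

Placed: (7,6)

7

Branch on row 1: col 1 → 1; col 2 → 4; col 3 → 1; col 4 → 1; col 5 → 0; col 7 → 0.
Sum: 1 + 4 + 1 + 1 + 0 + 0 = 7.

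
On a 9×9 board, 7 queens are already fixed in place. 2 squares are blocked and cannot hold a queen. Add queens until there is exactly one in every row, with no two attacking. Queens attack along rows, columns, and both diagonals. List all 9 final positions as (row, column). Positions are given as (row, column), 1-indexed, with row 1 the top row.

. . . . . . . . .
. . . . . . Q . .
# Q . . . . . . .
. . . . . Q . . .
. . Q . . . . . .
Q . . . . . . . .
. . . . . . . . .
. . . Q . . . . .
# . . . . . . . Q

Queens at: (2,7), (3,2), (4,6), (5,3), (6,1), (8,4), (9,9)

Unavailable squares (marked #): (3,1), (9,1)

(1,5) (2,7) (3,2) (4,6) (5,3) (6,1) (7,8) (8,4) (9,9)

Row 1: attacked by (2,7)→{6,7,8}; (3,2)→{2,4}; (4,6)→{3,6,9}; (5,3)→{3,7}; (6,1)→{1,6}; (8,4)→{4}; (9,9)→{1,9}. Safe: 5. Place at column 5.
Row 7: attacked by (1,5)→{5}; (2,7)→{2,7}; (3,2)→{2,6}; (4,6)→{3,6,9}; (5,3)→{1,3,5}; (6,1)→{1,2}; (8,4)→{3,4,5}; (9,9)→{7,9}. Safe: 8. Place at column 8.
Columns [5, 7, 2, 6, 3, 1, 8, 4, 9], r−c [-4, -5, 1, -2, 2, 5, -1, 4, 0], r+c [6, 9, 5, 10, 8, 7, 15, 12, 18] are all distinct, so no two queens attack.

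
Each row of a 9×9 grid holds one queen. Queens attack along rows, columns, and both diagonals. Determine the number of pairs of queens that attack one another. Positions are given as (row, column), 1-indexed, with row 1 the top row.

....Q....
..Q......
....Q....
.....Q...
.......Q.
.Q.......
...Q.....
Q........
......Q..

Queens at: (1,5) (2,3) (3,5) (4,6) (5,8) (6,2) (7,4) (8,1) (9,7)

Same column: (1,5)–(3,5) (column 5).
Same diagonal: (3,5)–(4,6) (|3−4| = |5−6| = 1); (3,5)–(6,2) (|3−6| = |5−2| = 3).
Total attacking pairs: 3.

3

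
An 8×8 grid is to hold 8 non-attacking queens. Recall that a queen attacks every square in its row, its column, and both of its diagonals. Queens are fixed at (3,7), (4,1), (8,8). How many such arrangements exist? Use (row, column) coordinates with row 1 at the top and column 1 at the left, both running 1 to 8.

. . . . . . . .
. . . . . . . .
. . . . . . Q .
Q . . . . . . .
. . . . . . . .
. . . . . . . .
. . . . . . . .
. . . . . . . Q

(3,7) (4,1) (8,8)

Branch on row 1: col 2 → 0; col 3 → 0; col 6 → 1.
Sum: 0 + 0 + 1 = 1.

1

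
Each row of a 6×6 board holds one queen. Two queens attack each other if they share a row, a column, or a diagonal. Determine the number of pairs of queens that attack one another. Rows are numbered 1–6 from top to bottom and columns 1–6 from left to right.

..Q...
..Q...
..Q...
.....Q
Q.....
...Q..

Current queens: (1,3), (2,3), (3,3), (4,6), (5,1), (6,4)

6

Same column: (1,3)–(2,3) (column 3); (1,3)–(3,3) (column 3); (2,3)–(3,3) (column 3).
Same diagonal: (1,3)–(4,6) (|1−4| = |3−6| = 3); (3,3)–(5,1) (|3−5| = |3−1| = 2); (4,6)–(6,4) (|4−6| = |6−4| = 2).
Total attacking pairs: 6.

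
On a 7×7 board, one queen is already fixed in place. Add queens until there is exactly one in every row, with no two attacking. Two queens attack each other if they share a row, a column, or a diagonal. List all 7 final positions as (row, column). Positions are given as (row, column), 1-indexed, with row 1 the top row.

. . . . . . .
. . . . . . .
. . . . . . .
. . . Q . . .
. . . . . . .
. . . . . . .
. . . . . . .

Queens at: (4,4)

(1,6) (2,3) (3,1) (4,4) (5,7) (6,5) (7,2)

Row 1: attacked by (4,4)→{1,4,7}. Safe: 2, 3, 5, 6. Place at column 6.
Row 2: attacked by (1,6)→{5,6,7}; (4,4)→{2,4,6}. Safe: 1, 3. Place at column 3.
Row 3: attacked by (1,6)→{4,6}; (2,3)→{2,3,4}; (4,4)→{3,4,5}. Safe: 1, 7. Place at column 1.
Row 5: attacked by (1,6)→{2,6}; (2,3)→{3,6}; (3,1)→{1,3}; (4,4)→{3,4,5}. Safe: 7. Place at column 7.
Row 6: attacked by (1,6)→{1,6}; (2,3)→{3,7}; (3,1)→{1,4}; (4,4)→{2,4,6}; (5,7)→{6,7}. Safe: 5. Place at column 5.
Row 7: attacked by (1,6)→{6}; (2,3)→{3}; (3,1)→{1,5}; (4,4)→{1,4,7}; (5,7)→{5,7}; (6,5)→{4,5,6}. Safe: 2. Place at column 2.
Columns [6, 3, 1, 4, 7, 5, 2], r−c [-5, -1, 2, 0, -2, 1, 5], r+c [7, 5, 4, 8, 12, 11, 9] are all distinct, so no two queens attack.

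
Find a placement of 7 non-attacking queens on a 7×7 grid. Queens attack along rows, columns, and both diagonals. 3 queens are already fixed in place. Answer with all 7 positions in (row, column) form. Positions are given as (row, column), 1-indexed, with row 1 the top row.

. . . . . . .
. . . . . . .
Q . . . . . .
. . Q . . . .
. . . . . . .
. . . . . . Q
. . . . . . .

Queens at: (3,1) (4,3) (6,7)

(1,4) (2,6) (3,1) (4,3) (5,5) (6,7) (7,2)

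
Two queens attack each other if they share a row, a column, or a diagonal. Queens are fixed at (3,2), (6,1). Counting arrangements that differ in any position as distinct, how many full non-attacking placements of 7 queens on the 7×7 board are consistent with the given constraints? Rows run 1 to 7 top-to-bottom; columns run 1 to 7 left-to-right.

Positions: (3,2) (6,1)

Branch on row 1: col 3 → 1; col 5 → 2; col 7 → 0.
Sum: 1 + 2 + 0 = 3.

3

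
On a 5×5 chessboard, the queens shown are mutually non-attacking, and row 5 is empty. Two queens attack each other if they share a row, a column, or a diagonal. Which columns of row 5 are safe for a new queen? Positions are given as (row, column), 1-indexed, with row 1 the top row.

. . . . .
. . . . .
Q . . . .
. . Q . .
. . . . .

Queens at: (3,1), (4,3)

columns 5

(3,1) attacks row 5 at column 1 and diagonals 3.
(4,3) attacks row 5 at column 3 and diagonals 2, 4.
Attacked columns: {1, 2, 3, 4}. Safe: {5}.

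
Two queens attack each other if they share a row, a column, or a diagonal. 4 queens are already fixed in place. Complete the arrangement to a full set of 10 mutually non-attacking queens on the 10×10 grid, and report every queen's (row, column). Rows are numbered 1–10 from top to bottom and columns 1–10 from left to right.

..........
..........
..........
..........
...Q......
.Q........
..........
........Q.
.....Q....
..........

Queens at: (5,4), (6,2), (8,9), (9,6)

Row 1: attacked by (5,4)→{4,8}; (6,2)→{2,7}; (8,9)→{2,9}; (9,6)→{6}. Safe: 1, 3, 5, 10. Place at column 10.
Row 2: attacked by (1,10)→{9,10}; (5,4)→{1,4,7}; (6,2)→{2,6}; (8,9)→{3,9}; (9,6)→{6}. Safe: 5, 8. Place at column 5.
Row 3: attacked by (1,10)→{8,10}; (2,5)→{4,5,6}; (5,4)→{2,4,6}; (6,2)→{2,5}; (8,9)→{4,9}; (9,6)→{6}. Safe: 1, 3, 7. Place at column 1.
Row 4: attacked by (1,10)→{7,10}; (2,5)→{3,5,7}; (3,1)→{1,2}; (5,4)→{3,4,5}; (6,2)→{2,4}; (8,9)→{5,9}; (9,6)→{1,6}. Safe: 8. Place at column 8.
Row 7: attacked by (1,10)→{4,10}; (2,5)→{5,10}; (3,1)→{1,5}; (4,8)→{5,8}; (5,4)→{2,4,6}; (6,2)→{1,2,3}; (8,9)→{8,9,10}; (9,6)→{4,6,8}. Safe: 7. Place at column 7.
Row 10: attacked by (1,10)→{1,10}; (2,5)→{5}; (3,1)→{1,8}; (4,8)→{2,8}; (5,4)→{4,9}; (6,2)→{2,6}; (7,7)→{4,7,10}; (8,9)→{7,9}; (9,6)→{5,6,7}. Safe: 3. Place at column 3.
Columns [10, 5, 1, 8, 4, 2, 7, 9, 6, 3], r−c [-9, -3, 2, -4, 1, 4, 0, -1, 3, 7], r+c [11, 7, 4, 12, 9, 8, 14, 17, 15, 13] are all distinct, so no two queens attack.

(1,10) (2,5) (3,1) (4,8) (5,4) (6,2) (7,7) (8,9) (9,6) (10,3)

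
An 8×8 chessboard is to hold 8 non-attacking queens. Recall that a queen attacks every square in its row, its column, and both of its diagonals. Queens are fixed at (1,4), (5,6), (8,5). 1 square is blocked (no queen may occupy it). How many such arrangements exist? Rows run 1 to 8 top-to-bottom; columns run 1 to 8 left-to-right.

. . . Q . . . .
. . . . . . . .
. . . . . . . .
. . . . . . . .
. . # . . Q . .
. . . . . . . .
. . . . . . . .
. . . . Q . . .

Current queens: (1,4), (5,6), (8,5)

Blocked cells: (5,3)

2

Branch on row 2: col 1 → 0; col 2 → 1; col 7 → 0; col 8 → 1.
Sum: 0 + 1 + 0 + 1 = 2.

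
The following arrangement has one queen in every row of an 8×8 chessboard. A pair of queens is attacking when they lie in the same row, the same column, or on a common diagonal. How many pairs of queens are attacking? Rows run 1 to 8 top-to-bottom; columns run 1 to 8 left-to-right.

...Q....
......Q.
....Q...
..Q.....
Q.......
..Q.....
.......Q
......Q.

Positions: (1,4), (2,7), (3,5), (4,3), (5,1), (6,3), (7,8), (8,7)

Same column: (2,7)–(8,7) (column 7); (4,3)–(6,3) (column 3).
Same diagonal: (2,7)–(6,3) (|2−6| = |7−3| = 4); (4,3)–(8,7) (|4−8| = |3−7| = 4); (7,8)–(8,7) (|7−8| = |8−7| = 1).
Total attacking pairs: 5.

5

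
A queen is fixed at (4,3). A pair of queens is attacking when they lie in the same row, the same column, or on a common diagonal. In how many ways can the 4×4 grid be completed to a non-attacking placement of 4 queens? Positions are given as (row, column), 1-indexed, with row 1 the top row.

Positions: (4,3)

1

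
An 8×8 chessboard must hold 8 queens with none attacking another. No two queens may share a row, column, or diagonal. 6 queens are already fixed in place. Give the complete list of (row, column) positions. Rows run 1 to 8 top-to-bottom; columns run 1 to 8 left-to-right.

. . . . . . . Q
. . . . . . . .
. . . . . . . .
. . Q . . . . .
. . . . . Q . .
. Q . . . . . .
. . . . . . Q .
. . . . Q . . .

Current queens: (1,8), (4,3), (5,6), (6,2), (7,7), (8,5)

Row 2: attacked by (1,8)→{7,8}; (4,3)→{1,3,5}; (5,6)→{3,6}; (6,2)→{2,6}; (7,7)→{2,7}; (8,5)→{5}. Safe: 4. Place at column 4.
Row 3: attacked by (1,8)→{6,8}; (2,4)→{3,4,5}; (4,3)→{2,3,4}; (5,6)→{4,6,8}; (6,2)→{2,5}; (7,7)→{3,7}; (8,5)→{5}. Safe: 1. Place at column 1.
Columns [8, 4, 1, 3, 6, 2, 7, 5], r−c [-7, -2, 2, 1, -1, 4, 0, 3], r+c [9, 6, 4, 7, 11, 8, 14, 13] are all distinct, so no two queens attack.

(1,8) (2,4) (3,1) (4,3) (5,6) (6,2) (7,7) (8,5)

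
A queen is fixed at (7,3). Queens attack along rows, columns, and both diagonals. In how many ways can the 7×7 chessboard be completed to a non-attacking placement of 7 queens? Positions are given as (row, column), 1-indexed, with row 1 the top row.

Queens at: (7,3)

6

Branch on row 1: col 1 → 1; col 2 → 0; col 4 → 1; col 5 → 2; col 6 → 1; col 7 → 1.
Sum: 1 + 0 + 1 + 2 + 1 + 1 = 6.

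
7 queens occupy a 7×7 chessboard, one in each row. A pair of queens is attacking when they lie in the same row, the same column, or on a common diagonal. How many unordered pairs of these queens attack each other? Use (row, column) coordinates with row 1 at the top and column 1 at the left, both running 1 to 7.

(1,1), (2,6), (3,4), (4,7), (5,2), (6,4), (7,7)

Same column: (3,4)–(6,4) (column 4); (4,7)–(7,7) (column 7).
Same diagonal: (1,1)–(7,7) (|1−7| = |1−7| = 6); (3,4)–(5,2) (|3−5| = |4−2| = 2).
Total attacking pairs: 4.

4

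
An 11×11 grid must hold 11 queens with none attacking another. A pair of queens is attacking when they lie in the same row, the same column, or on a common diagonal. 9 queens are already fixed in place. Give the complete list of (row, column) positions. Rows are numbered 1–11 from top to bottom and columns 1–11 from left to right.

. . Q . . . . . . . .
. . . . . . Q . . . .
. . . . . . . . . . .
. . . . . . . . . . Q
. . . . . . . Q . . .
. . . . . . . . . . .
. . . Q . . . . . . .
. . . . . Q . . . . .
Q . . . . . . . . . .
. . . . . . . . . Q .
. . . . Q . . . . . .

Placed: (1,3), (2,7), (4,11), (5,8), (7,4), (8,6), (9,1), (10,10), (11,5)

Row 3: attacked by (1,3)→{1,3,5}; (2,7)→{6,7,8}; (4,11)→{10,11}; (5,8)→{6,8,10}; (7,4)→{4,8}; (8,6)→{1,6,11}; (9,1)→{1,7}; (10,10)→{3,10}; (11,5)→{5}. Safe: 2, 9. Place at column 9.
Row 6: attacked by (1,3)→{3,8}; (2,7)→{3,7,11}; (3,9)→{6,9}; (4,11)→{9,11}; (5,8)→{7,8,9}; (7,4)→{3,4,5}; (8,6)→{4,6,8}; (9,1)→{1,4}; (10,10)→{6,10}; (11,5)→{5,10}. Safe: 2. Place at column 2.
Columns [3, 7, 9, 11, 8, 2, 4, 6, 1, 10, 5], r−c [-2, -5, -6, -7, -3, 4, 3, 2, 8, 0, 6], r+c [4, 9, 12, 15, 13, 8, 11, 14, 10, 20, 16] are all distinct, so no two queens attack.

(1,3) (2,7) (3,9) (4,11) (5,8) (6,2) (7,4) (8,6) (9,1) (10,10) (11,5)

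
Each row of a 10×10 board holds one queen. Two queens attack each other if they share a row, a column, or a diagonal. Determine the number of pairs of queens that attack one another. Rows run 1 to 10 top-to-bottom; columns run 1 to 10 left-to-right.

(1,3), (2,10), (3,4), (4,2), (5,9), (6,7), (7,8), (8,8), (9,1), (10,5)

5

Same column: (7,8)–(8,8) (column 8).
Same diagonal: (3,4)–(6,7) (|3−6| = |4−7| = 3); (3,4)–(7,8) (|3−7| = |4−8| = 4); (6,7)–(7,8) (|6−7| = |7−8| = 1); (7,8)–(10,5) (|7−10| = |8−5| = 3).
Total attacking pairs: 5.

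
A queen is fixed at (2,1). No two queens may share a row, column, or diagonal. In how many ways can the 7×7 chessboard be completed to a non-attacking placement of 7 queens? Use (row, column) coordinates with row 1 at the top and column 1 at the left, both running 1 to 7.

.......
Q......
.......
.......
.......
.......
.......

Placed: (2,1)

Branch on row 1: col 3 → 2; col 4 → 2; col 5 → 2; col 6 → 1; col 7 → 0.
Sum: 2 + 2 + 2 + 1 + 0 = 7.

7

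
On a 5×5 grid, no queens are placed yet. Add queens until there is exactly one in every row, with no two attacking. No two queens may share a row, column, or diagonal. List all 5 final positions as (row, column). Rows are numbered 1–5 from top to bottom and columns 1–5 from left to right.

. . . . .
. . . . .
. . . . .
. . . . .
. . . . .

Row 1: Safe: 1, 2, 3, 4, 5. Place at column 5.
Row 2: attacked by (1,5)→{4,5}. Safe: 1, 2, 3. Place at column 2.
Row 3: attacked by (1,5)→{3,5}; (2,2)→{1,2,3}. Safe: 4. Place at column 4.
Row 4: attacked by (1,5)→{2,5}; (2,2)→{2,4}; (3,4)→{3,4,5}. Safe: 1. Place at column 1.
Row 5: attacked by (1,5)→{1,5}; (2,2)→{2,5}; (3,4)→{2,4}; (4,1)→{1,2}. Safe: 3. Place at column 3.
Columns [5, 2, 4, 1, 3], r−c [-4, 0, -1, 3, 2], r+c [6, 4, 7, 5, 8] are all distinct, so no two queens attack.

(1,5) (2,2) (3,4) (4,1) (5,3)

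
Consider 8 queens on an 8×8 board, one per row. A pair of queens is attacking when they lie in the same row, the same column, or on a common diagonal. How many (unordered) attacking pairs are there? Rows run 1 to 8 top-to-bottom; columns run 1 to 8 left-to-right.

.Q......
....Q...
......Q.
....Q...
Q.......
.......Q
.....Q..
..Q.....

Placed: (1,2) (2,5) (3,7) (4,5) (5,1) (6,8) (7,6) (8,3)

Same column: (2,5)–(4,5) (column 5).
Same diagonal: (1,2)–(4,5) (|1−4| = |2−5| = 3).
Total attacking pairs: 2.

2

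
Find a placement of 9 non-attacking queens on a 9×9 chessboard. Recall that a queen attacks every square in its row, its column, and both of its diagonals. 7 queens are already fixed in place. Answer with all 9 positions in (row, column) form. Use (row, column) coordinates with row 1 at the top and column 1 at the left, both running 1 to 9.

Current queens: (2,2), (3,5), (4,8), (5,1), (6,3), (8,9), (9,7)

Row 1: attacked by (2,2)→{1,2,3}; (3,5)→{3,5,7}; (4,8)→{5,8}; (5,1)→{1,5}; (6,3)→{3,8}; (8,9)→{2,9}; (9,7)→{7}. Safe: 4, 6. Place at column 4.
Row 7: attacked by (1,4)→{4}; (2,2)→{2,7}; (3,5)→{1,5,9}; (4,8)→{5,8}; (5,1)→{1,3}; (6,3)→{2,3,4}; (8,9)→{8,9}; (9,7)→{5,7,9}. Safe: 6. Place at column 6.
Columns [4, 2, 5, 8, 1, 3, 6, 9, 7], r−c [-3, 0, -2, -4, 4, 3, 1, -1, 2], r+c [5, 4, 8, 12, 6, 9, 13, 17, 16] are all distinct, so no two queens attack.

(1,4) (2,2) (3,5) (4,8) (5,1) (6,3) (7,6) (8,9) (9,7)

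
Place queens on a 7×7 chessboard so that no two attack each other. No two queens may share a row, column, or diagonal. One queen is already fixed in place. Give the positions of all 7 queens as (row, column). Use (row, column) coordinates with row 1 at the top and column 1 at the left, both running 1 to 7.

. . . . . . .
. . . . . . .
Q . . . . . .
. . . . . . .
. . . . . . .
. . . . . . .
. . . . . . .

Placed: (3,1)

(1,5) (2,3) (3,1) (4,6) (5,4) (6,2) (7,7)

Row 1: attacked by (3,1)→{1,3}. Safe: 2, 4, 5, 6, 7. Place at column 5.
Row 2: attacked by (1,5)→{4,5,6}; (3,1)→{1,2}. Safe: 3, 7. Place at column 3.
Row 4: attacked by (1,5)→{2,5}; (2,3)→{1,3,5}; (3,1)→{1,2}. Safe: 4, 6, 7. Place at column 6.
Row 5: attacked by (1,5)→{1,5}; (2,3)→{3,6}; (3,1)→{1,3}; (4,6)→{5,6,7}. Safe: 2, 4. Place at column 4.
Row 6: attacked by (1,5)→{5}; (2,3)→{3,7}; (3,1)→{1,4}; (4,6)→{4,6}; (5,4)→{3,4,5}. Safe: 2. Place at column 2.
Row 7: attacked by (1,5)→{5}; (2,3)→{3}; (3,1)→{1,5}; (4,6)→{3,6}; (5,4)→{2,4,6}; (6,2)→{1,2,3}. Safe: 7. Place at column 7.
Columns [5, 3, 1, 6, 4, 2, 7], r−c [-4, -1, 2, -2, 1, 4, 0], r+c [6, 5, 4, 10, 9, 8, 14] are all distinct, so no two queens attack.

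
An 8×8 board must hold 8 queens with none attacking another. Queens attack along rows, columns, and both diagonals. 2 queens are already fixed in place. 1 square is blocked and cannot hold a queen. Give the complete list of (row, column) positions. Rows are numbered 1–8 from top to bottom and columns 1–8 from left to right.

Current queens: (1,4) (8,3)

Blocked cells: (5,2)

(1,4) (2,2) (3,7) (4,5) (5,1) (6,8) (7,6) (8,3)

Row 2: attacked by (1,4)→{3,4,5}; (8,3)→{3}. Safe: 1, 2, 6, 7, 8. Place at column 2.
Row 3: attacked by (1,4)→{2,4,6}; (2,2)→{1,2,3}; (8,3)→{3,8}. Safe: 5, 7. Place at column 7.
Row 4: attacked by (1,4)→{1,4,7}; (2,2)→{2,4}; (3,7)→{6,7,8}; (8,3)→{3,7}. Safe: 5. Place at column 5.
Row 5: attacked by (1,4)→{4,8}; (2,2)→{2,5}; (3,7)→{5,7}; (4,5)→{4,5,6}; (8,3)→{3,6}. Blocked: 2. Safe: 1. Place at column 1.
Row 6: attacked by (1,4)→{4}; (2,2)→{2,6}; (3,7)→{4,7}; (4,5)→{3,5,7}; (5,1)→{1,2}; (8,3)→{1,3,5}. Safe: 8. Place at column 8.
Row 7: attacked by (1,4)→{4}; (2,2)→{2,7}; (3,7)→{3,7}; (4,5)→{2,5,8}; (5,1)→{1,3}; (6,8)→{7,8}; (8,3)→{2,3,4}. Safe: 6. Place at column 6.
Columns [4, 2, 7, 5, 1, 8, 6, 3], r−c [-3, 0, -4, -1, 4, -2, 1, 5], r+c [5, 4, 10, 9, 6, 14, 13, 11] are all distinct, so no two queens attack.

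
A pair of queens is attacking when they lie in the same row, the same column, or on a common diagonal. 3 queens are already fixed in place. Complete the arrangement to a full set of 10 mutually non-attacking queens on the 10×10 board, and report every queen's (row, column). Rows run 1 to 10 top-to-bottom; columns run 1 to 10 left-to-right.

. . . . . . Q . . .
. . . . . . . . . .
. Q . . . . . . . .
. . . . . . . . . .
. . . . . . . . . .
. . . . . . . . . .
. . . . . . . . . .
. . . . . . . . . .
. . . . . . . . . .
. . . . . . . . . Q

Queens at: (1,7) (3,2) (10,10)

(1,7) (2,5) (3,2) (4,8) (5,1) (6,3) (7,9) (8,6) (9,4) (10,10)

Row 2: attacked by (1,7)→{6,7,8}; (3,2)→{1,2,3}; (10,10)→{2,10}. Safe: 4, 5, 9. Place at column 5.
Row 4: attacked by (1,7)→{4,7,10}; (2,5)→{3,5,7}; (3,2)→{1,2,3}; (10,10)→{4,10}. Safe: 6, 8, 9. Place at column 8.
Row 5: attacked by (1,7)→{3,7}; (2,5)→{2,5,8}; (3,2)→{2,4}; (4,8)→{7,8,9}; (10,10)→{5,10}. Safe: 1, 6. Place at column 1.
Row 6: attacked by (1,7)→{2,7}; (2,5)→{1,5,9}; (3,2)→{2,5}; (4,8)→{6,8,10}; (5,1)→{1,2}; (10,10)→{6,10}. Safe: 3, 4. Place at column 3.
Row 7: attacked by (1,7)→{1,7}; (2,5)→{5,10}; (3,2)→{2,6}; (4,8)→{5,8}; (5,1)→{1,3}; (6,3)→{2,3,4}; (10,10)→{7,10}. Safe: 9. Place at column 9.
Row 8: attacked by (1,7)→{7}; (2,5)→{5}; (3,2)→{2,7}; (4,8)→{4,8}; (5,1)→{1,4}; (6,3)→{1,3,5}; (7,9)→{8,9,10}; (10,10)→{8,10}. Safe: 6. Place at column 6.
Row 9: attacked by (1,7)→{7}; (2,5)→{5}; (3,2)→{2,8}; (4,8)→{3,8}; (5,1)→{1,5}; (6,3)→{3,6}; (7,9)→{7,9}; (8,6)→{5,6,7}; (10,10)→{9,10}. Safe: 4. Place at column 4.
Columns [7, 5, 2, 8, 1, 3, 9, 6, 4, 10], r−c [-6, -3, 1, -4, 4, 3, -2, 2, 5, 0], r+c [8, 7, 5, 12, 6, 9, 16, 14, 13, 20] are all distinct, so no two queens attack.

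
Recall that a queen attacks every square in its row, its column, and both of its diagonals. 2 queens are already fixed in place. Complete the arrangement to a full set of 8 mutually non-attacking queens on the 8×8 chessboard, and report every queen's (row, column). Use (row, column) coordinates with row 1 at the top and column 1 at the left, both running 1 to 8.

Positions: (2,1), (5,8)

(1,5) (2,1) (3,4) (4,6) (5,8) (6,2) (7,7) (8,3)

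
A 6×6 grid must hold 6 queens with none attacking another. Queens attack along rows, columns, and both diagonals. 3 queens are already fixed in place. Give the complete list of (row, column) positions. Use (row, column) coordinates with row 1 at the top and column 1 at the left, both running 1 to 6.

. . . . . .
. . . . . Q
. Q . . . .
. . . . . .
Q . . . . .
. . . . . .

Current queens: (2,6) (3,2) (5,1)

Row 1: attacked by (2,6)→{5,6}; (3,2)→{2,4}; (5,1)→{1,5}. Safe: 3. Place at column 3.
Row 4: attacked by (1,3)→{3,6}; (2,6)→{4,6}; (3,2)→{1,2,3}; (5,1)→{1,2}. Safe: 5. Place at column 5.
Row 6: attacked by (1,3)→{3}; (2,6)→{2,6}; (3,2)→{2,5}; (4,5)→{3,5}; (5,1)→{1,2}. Safe: 4. Place at column 4.
Columns [3, 6, 2, 5, 1, 4], r−c [-2, -4, 1, -1, 4, 2], r+c [4, 8, 5, 9, 6, 10] are all distinct, so no two queens attack.

(1,3) (2,6) (3,2) (4,5) (5,1) (6,4)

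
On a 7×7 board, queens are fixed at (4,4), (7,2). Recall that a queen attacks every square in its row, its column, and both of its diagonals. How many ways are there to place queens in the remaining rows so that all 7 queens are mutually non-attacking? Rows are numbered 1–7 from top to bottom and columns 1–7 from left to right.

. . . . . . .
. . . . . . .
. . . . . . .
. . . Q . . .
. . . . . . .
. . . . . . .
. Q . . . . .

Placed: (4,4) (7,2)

2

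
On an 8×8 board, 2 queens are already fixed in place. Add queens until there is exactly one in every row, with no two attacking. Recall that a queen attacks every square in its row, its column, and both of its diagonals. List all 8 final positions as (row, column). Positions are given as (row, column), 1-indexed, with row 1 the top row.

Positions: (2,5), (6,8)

Row 1: attacked by (2,5)→{4,5,6}; (6,8)→{3,8}. Safe: 1, 2, 7. Place at column 7.
Row 3: attacked by (1,7)→{5,7}; (2,5)→{4,5,6}; (6,8)→{5,8}. Safe: 1, 2, 3. Place at column 3.
Row 4: attacked by (1,7)→{4,7}; (2,5)→{3,5,7}; (3,3)→{2,3,4}; (6,8)→{6,8}. Safe: 1. Place at column 1.
Row 5: attacked by (1,7)→{3,7}; (2,5)→{2,5,8}; (3,3)→{1,3,5}; (4,1)→{1,2}; (6,8)→{7,8}. Safe: 4, 6. Place at column 6.
Row 7: attacked by (1,7)→{1,7}; (2,5)→{5}; (3,3)→{3,7}; (4,1)→{1,4}; (5,6)→{4,6,8}; (6,8)→{7,8}. Safe: 2. Place at column 2.
Row 8: attacked by (1,7)→{7}; (2,5)→{5}; (3,3)→{3,8}; (4,1)→{1,5}; (5,6)→{3,6}; (6,8)→{6,8}; (7,2)→{1,2,3}. Safe: 4. Place at column 4.
Columns [7, 5, 3, 1, 6, 8, 2, 4], r−c [-6, -3, 0, 3, -1, -2, 5, 4], r+c [8, 7, 6, 5, 11, 14, 9, 12] are all distinct, so no two queens attack.

(1,7) (2,5) (3,3) (4,1) (5,6) (6,8) (7,2) (8,4)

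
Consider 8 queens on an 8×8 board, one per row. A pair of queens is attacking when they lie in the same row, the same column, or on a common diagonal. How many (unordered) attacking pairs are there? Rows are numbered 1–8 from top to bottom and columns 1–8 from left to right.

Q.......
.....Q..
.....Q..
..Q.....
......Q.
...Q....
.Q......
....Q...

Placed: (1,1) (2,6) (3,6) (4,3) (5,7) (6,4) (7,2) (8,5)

2

Same column: (2,6)–(3,6) (column 6).
Same diagonal: (3,6)–(7,2) (|3−7| = |6−2| = 4).
Total attacking pairs: 2.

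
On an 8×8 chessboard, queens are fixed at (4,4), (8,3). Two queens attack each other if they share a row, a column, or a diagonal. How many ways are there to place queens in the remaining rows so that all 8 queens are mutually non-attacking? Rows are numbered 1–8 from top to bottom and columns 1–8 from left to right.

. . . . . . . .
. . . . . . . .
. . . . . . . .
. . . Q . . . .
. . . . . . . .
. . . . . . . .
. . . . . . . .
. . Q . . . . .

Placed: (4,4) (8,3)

3

Branch on row 1: col 2 → 1; col 5 → 1; col 6 → 1; col 8 → 0.
Sum: 1 + 1 + 1 + 0 = 3.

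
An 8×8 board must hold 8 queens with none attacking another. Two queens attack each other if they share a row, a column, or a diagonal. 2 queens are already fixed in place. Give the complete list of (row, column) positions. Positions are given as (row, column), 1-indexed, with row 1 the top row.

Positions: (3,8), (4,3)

Row 1: attacked by (3,8)→{6,8}; (4,3)→{3,6}. Safe: 1, 2, 4, 5, 7. Place at column 2.
Row 2: attacked by (1,2)→{1,2,3}; (3,8)→{7,8}; (4,3)→{1,3,5}. Safe: 4, 6. Place at column 6.
Row 5: attacked by (1,2)→{2,6}; (2,6)→{3,6}; (3,8)→{6,8}; (4,3)→{2,3,4}. Safe: 1, 5, 7. Place at column 1.
Row 6: attacked by (1,2)→{2,7}; (2,6)→{2,6}; (3,8)→{5,8}; (4,3)→{1,3,5}; (5,1)→{1,2}. Safe: 4. Place at column 4.
Row 7: attacked by (1,2)→{2,8}; (2,6)→{1,6}; (3,8)→{4,8}; (4,3)→{3,6}; (5,1)→{1,3}; (6,4)→{3,4,5}. Safe: 7. Place at column 7.
Row 8: attacked by (1,2)→{2}; (2,6)→{6}; (3,8)→{3,8}; (4,3)→{3,7}; (5,1)→{1,4}; (6,4)→{2,4,6}; (7,7)→{6,7,8}. Safe: 5. Place at column 5.
Columns [2, 6, 8, 3, 1, 4, 7, 5], r−c [-1, -4, -5, 1, 4, 2, 0, 3], r+c [3, 8, 11, 7, 6, 10, 14, 13] are all distinct, so no two queens attack.

(1,2) (2,6) (3,8) (4,3) (5,1) (6,4) (7,7) (8,5)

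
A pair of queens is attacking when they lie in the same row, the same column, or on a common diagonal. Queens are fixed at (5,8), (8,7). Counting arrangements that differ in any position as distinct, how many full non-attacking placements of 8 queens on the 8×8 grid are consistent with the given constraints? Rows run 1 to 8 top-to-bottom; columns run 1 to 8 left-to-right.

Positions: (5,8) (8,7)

2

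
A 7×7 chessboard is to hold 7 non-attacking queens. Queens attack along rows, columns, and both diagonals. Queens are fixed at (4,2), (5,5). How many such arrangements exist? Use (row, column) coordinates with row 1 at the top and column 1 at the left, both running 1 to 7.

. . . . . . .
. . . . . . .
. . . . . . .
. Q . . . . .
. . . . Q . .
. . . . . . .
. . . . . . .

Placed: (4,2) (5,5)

2

Branch on row 1: col 3 → 1; col 4 → 0; col 6 → 0; col 7 → 1.
Sum: 1 + 0 + 0 + 1 = 2.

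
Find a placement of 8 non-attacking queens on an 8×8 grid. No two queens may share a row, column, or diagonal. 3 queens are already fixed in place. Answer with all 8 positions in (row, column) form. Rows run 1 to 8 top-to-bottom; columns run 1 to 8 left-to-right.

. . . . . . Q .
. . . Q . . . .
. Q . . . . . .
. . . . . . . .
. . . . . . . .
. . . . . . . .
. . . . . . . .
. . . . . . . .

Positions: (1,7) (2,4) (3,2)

Row 4: attacked by (1,7)→{4,7}; (2,4)→{2,4,6}; (3,2)→{1,2,3}. Safe: 5, 8. Place at column 5.
Row 5: attacked by (1,7)→{3,7}; (2,4)→{1,4,7}; (3,2)→{2,4}; (4,5)→{4,5,6}. Safe: 8. Place at column 8.
Row 6: attacked by (1,7)→{2,7}; (2,4)→{4,8}; (3,2)→{2,5}; (4,5)→{3,5,7}; (5,8)→{7,8}. Safe: 1, 6. Place at column 1.
Row 7: attacked by (1,7)→{1,7}; (2,4)→{4}; (3,2)→{2,6}; (4,5)→{2,5,8}; (5,8)→{6,8}; (6,1)→{1,2}. Safe: 3. Place at column 3.
Row 8: attacked by (1,7)→{7}; (2,4)→{4}; (3,2)→{2,7}; (4,5)→{1,5}; (5,8)→{5,8}; (6,1)→{1,3}; (7,3)→{2,3,4}. Safe: 6. Place at column 6.
Columns [7, 4, 2, 5, 8, 1, 3, 6], r−c [-6, -2, 1, -1, -3, 5, 4, 2], r+c [8, 6, 5, 9, 13, 7, 10, 14] are all distinct, so no two queens attack.

(1,7) (2,4) (3,2) (4,5) (5,8) (6,1) (7,3) (8,6)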